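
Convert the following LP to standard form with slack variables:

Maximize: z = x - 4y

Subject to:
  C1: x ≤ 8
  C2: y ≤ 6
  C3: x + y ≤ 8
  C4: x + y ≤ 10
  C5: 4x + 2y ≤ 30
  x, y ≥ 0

max z = x - 4y

s.t.
  x + s1 = 8
  y + s2 = 6
  x + y + s3 = 8
  x + y + s4 = 10
  4x + 2y + s5 = 30
  x, y, s1, s2, s3, s4, s5 ≥ 0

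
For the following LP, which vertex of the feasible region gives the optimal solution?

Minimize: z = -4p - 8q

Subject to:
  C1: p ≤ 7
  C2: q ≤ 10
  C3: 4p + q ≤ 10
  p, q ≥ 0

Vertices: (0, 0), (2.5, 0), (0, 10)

Evaluate the objective at each vertex of the feasible region:
  z(0, 0) = 0
  z(2.5, 0) = -10
  z(0, 10) = -80  ←
The minimum is at p = 0, q = 10.

(0, 10)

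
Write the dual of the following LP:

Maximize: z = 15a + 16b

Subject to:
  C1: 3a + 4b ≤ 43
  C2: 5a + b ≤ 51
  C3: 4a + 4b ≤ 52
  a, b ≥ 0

Primal max cᵀx s.t. Ax ≤ b, x ≥ 0  →  Dual min bᵀy s.t. Aᵀy ≥ c, y ≥ 0.

Minimize: z = 43y1 + 51y2 + 52y3

Subject to:
  3y1 + 5y2 + 4y3 ≥ 15
  4y1 + y2 + 4y3 ≥ 16
  y1, y2, y3 ≥ 0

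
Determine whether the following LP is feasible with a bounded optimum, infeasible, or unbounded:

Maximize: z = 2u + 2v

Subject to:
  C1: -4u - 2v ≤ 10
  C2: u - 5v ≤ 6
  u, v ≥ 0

Unbounded (objective can increase without bound)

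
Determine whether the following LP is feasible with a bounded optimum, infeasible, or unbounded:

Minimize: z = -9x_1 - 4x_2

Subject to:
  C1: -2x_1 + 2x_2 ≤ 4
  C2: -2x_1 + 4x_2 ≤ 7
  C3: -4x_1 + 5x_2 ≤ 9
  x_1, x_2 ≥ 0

Unbounded (objective can decrease without bound)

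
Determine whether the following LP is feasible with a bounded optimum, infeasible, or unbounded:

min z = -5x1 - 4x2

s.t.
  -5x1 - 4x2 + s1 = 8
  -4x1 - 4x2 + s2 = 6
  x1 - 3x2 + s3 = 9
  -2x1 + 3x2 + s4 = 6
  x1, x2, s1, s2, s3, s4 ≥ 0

Unbounded (objective can decrease without bound)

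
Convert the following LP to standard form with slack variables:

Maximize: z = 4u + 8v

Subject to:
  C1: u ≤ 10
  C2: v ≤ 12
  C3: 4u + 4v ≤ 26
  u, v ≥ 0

max z = 4u + 8v

s.t.
  u + s1 = 10
  v + s2 = 12
  4u + 4v + s3 = 26
  u, v, s1, s2, s3 ≥ 0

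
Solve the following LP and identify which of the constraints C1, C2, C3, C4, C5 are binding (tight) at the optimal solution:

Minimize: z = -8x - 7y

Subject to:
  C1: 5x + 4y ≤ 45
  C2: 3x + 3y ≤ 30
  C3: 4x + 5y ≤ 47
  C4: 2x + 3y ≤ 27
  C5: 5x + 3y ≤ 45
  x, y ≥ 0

At x = 5, y = 5, compute slack b - a·x for each constraint:
  C1: 45 − 45 = 0  (binding)
  C2: 30 − 30 = 0  (binding)
  C3: 47 − 45 = 2  (slack)
  C4: 27 − 25 = 2  (slack)
  C5: 45 − 40 = 5  (slack)

Optimal: x = 5, y = 5
Binding: C1, C2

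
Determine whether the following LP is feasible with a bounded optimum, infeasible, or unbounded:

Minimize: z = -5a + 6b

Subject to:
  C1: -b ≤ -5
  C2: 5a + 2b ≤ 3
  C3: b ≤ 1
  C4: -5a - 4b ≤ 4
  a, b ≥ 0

Infeasible (no feasible solution exists)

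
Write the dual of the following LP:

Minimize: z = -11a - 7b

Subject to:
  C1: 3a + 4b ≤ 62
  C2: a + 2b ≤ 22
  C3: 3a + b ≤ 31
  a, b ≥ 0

Primal min cᵀx s.t. Ax ≤ b, x ≥ 0  →  Dual max −bᵀy s.t. Aᵀy ≥ −c, y ≥ 0.

Maximize: z = -62y1 - 22y2 - 31y3

Subject to:
  3y1 + y2 + 3y3 ≥ 11
  4y1 + 2y2 + y3 ≥ 7
  y1, y2, y3 ≥ 0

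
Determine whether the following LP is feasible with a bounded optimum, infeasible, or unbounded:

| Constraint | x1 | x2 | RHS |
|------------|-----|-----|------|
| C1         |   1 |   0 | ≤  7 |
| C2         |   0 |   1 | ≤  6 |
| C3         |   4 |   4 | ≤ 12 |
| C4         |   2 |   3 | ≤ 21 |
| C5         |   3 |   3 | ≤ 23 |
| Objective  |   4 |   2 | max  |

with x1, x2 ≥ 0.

Feasible with a bounded optimal solution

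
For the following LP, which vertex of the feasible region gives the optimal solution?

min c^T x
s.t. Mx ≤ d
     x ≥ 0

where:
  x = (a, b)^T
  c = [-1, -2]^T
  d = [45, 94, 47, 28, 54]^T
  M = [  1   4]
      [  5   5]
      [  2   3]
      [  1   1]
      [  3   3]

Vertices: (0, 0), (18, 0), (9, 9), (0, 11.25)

Evaluate the objective at each vertex of the feasible region:
  z(0, 0) = 0
  z(18, 0) = -18
  z(9, 9) = -27  ←
  z(0, 11.25) = -22.5
The minimum is at a = 9, b = 9.

(9, 9)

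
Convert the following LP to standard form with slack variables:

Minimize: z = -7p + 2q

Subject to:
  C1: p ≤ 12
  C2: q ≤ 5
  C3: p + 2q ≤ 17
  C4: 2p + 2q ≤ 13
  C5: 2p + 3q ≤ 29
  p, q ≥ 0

min z = -7p + 2q

s.t.
  p + s1 = 12
  q + s2 = 5
  p + 2q + s3 = 17
  2p + 2q + s4 = 13
  2p + 3q + s5 = 29
  p, q, s1, s2, s3, s4, s5 ≥ 0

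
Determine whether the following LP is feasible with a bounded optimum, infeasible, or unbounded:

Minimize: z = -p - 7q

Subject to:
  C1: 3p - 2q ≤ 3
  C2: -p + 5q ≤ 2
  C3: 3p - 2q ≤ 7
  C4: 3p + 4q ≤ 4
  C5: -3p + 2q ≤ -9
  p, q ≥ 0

Infeasible (no feasible solution exists)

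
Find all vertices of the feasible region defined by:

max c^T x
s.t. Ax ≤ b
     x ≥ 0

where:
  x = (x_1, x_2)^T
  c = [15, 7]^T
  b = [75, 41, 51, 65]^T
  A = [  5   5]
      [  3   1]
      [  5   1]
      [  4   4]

(0, 0), (10.2, 0), (9, 6), (0, 15)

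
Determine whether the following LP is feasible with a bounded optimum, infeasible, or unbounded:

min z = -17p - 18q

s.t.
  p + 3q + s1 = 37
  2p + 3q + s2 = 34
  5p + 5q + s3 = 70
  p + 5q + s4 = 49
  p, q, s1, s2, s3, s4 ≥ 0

Feasible with a bounded optimal solution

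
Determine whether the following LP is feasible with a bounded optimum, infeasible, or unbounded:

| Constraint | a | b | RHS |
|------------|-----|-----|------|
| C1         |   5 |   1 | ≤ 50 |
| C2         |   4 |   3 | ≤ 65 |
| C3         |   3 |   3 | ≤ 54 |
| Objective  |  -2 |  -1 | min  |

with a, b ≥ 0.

Feasible with a bounded optimal solution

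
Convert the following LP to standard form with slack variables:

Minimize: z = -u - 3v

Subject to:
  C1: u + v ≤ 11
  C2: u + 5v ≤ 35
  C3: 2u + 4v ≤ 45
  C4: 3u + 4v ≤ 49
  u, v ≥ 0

min z = -u - 3v

s.t.
  u + v + s1 = 11
  u + 5v + s2 = 35
  2u + 4v + s3 = 45
  3u + 4v + s4 = 49
  u, v, s1, s2, s3, s4 ≥ 0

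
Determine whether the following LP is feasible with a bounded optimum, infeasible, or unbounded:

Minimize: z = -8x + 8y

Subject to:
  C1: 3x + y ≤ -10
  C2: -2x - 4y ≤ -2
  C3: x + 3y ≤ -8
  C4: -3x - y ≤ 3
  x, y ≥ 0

Infeasible (no feasible solution exists)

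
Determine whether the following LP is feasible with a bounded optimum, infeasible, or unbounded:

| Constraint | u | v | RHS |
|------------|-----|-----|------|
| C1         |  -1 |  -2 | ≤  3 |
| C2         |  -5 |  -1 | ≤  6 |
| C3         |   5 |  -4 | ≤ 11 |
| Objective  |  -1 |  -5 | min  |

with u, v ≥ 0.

Unbounded (objective can decrease without bound)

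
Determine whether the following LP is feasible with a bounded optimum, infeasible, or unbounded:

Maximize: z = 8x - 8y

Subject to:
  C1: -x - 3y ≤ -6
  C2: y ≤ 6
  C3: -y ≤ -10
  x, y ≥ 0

Infeasible (no feasible solution exists)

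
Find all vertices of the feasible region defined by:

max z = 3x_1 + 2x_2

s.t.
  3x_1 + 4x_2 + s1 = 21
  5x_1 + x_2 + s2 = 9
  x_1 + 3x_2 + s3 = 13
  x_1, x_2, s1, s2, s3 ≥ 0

(0, 0), (1.8, 0), (1, 4), (0, 4.333)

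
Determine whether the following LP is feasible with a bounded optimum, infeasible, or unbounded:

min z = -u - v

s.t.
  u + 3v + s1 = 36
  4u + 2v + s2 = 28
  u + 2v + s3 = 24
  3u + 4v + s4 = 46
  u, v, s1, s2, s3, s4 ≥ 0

Feasible with a bounded optimal solution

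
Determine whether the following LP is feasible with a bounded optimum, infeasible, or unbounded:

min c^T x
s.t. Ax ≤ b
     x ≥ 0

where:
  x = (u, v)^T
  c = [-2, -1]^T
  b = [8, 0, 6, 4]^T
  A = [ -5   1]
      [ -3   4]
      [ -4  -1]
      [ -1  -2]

Unbounded (objective can decrease without bound)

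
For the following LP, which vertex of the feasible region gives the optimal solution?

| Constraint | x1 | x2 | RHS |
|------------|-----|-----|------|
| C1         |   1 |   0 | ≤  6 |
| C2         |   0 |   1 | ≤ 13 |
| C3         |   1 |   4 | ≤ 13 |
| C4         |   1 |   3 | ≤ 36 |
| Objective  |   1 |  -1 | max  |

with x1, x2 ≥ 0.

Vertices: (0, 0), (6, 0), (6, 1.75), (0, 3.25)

Evaluate the objective at each vertex of the feasible region:
  z(0, 0) = 0
  z(6, 0) = 6  ←
  z(6, 1.75) = 4.25
  z(0, 3.25) = -3.25
The maximum is at x1 = 6, x2 = 0.

(6, 0)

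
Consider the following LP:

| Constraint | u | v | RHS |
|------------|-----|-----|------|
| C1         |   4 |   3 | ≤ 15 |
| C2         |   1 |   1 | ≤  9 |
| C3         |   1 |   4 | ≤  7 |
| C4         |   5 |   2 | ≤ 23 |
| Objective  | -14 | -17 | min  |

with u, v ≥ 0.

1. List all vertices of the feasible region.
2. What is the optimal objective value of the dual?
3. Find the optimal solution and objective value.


1. (0, 0), (3.75, 0), (3, 1), (0, 1.75)
2. -59
3. u = 3, v = 1, z = -59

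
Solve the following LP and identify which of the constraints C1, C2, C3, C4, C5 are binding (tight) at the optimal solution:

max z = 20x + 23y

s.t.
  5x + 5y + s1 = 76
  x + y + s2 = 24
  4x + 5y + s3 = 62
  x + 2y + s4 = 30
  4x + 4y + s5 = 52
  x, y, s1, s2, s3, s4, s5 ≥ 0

At x = 3, y = 10, compute slack b - a·x for each constraint:
  C1: 76 − 65 = 11  (slack)
  C2: 24 − 13 = 11  (slack)
  C3: 62 − 62 = 0  (binding)
  C4: 30 − 23 = 7  (slack)
  C5: 52 − 52 = 0  (binding)

Optimal: x = 3, y = 10
Binding: C3, C5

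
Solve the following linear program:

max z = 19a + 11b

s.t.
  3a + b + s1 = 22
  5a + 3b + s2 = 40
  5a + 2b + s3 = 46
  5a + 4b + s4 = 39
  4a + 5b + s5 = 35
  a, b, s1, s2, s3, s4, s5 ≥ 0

Evaluate the objective at each vertex of the feasible region:
  z(0, 0) = 0
  z(7.333, 0) = 139.3
  z(7, 1) = 144  ←
  z(6.111, 2.111) = 139.3
  z(0, 7) = 77
The maximum is at a = 7, b = 1.

a = 7, b = 1, z = 144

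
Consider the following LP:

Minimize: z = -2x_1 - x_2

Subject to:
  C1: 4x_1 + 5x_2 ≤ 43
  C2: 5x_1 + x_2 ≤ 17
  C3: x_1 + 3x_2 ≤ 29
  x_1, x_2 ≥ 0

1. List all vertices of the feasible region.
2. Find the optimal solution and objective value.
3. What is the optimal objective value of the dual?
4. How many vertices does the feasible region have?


1. (0, 0), (3.4, 0), (2, 7), (0, 8.6)
2. x_1 = 2, x_2 = 7, z = -11
3. -11
4. 4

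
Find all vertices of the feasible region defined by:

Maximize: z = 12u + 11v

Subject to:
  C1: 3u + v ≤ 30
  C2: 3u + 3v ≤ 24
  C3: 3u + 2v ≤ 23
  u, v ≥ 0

(0, 0), (7.667, 0), (7, 1), (0, 8)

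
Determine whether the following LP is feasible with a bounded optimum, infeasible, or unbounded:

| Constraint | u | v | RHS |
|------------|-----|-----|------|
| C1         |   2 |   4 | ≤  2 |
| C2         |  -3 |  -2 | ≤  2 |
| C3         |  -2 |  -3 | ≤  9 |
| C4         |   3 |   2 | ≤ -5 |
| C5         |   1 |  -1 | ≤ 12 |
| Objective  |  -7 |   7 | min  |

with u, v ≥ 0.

Infeasible (no feasible solution exists)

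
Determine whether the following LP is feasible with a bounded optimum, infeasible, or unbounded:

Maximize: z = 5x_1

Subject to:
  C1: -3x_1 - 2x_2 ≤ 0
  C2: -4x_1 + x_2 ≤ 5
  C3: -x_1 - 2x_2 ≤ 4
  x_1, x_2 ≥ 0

Unbounded (objective can increase without bound)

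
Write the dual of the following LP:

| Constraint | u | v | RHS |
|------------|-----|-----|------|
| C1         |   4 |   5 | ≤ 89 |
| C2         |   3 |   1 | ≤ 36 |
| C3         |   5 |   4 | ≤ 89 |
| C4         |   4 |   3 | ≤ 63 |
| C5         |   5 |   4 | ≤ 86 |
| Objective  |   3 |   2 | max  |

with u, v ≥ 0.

Primal max cᵀx s.t. Ax ≤ b, x ≥ 0  →  Dual min bᵀy s.t. Aᵀy ≥ c, y ≥ 0.

Minimize: z = 89y1 + 36y2 + 89y3 + 63y4 + 86y5

Subject to:
  4y1 + 3y2 + 5y3 + 4y4 + 5y5 ≥ 3
  5y1 + y2 + 4y3 + 3y4 + 4y5 ≥ 2
  y1, y2, y3, y4, y5 ≥ 0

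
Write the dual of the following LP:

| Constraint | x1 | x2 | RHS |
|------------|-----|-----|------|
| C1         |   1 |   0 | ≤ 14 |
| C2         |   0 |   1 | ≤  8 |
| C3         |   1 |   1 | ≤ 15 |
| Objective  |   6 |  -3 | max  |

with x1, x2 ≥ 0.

Primal max cᵀx s.t. Ax ≤ b, x ≥ 0  →  Dual min bᵀy s.t. Aᵀy ≥ c, y ≥ 0.

Minimize: z = 14y1 + 8y2 + 15y3

Subject to:
  y1 + y3 ≥ 6
  y2 + y3 ≥ -3
  y1, y2, y3 ≥ 0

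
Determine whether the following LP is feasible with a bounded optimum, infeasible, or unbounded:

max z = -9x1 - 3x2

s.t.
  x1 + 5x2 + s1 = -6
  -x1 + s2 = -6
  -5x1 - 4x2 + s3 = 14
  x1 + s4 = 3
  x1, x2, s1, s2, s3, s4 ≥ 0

Infeasible (no feasible solution exists)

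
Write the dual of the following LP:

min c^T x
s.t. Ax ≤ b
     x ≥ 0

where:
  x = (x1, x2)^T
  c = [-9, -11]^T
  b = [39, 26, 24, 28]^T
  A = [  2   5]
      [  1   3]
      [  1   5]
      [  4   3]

Primal min cᵀx s.t. Ax ≤ b, x ≥ 0  →  Dual max −bᵀy s.t. Aᵀy ≥ −c, y ≥ 0.

Maximize: z = -39y1 - 26y2 - 24y3 - 28y4

Subject to:
  2y1 + y2 + y3 + 4y4 ≥ 9
  5y1 + 3y2 + 5y3 + 3y4 ≥ 11
  y1, y2, y3, y4 ≥ 0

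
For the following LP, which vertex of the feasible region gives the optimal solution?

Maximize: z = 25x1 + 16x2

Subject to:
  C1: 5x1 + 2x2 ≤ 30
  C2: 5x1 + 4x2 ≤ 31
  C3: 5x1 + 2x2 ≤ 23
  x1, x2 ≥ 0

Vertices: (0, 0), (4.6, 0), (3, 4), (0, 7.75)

Evaluate the objective at each vertex of the feasible region:
  z(0, 0) = 0
  z(4.6, 0) = 115
  z(3, 4) = 139  ←
  z(0, 7.75) = 124
The maximum is at x1 = 3, x2 = 4.

(3, 4)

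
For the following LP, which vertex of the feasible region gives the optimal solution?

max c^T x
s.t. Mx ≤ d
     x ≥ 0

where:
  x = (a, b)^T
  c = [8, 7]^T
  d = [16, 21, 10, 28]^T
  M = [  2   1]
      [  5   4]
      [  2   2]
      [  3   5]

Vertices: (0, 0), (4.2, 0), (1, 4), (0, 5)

Evaluate the objective at each vertex of the feasible region:
  z(0, 0) = 0
  z(4.2, 0) = 33.6
  z(1, 4) = 36  ←
  z(0, 5) = 35
The maximum is at a = 1, b = 4.

(1, 4)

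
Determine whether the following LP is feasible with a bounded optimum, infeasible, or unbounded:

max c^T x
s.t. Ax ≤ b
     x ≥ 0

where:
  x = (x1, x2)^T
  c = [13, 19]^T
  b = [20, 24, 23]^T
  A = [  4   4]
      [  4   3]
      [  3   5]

Feasible with a bounded optimal solution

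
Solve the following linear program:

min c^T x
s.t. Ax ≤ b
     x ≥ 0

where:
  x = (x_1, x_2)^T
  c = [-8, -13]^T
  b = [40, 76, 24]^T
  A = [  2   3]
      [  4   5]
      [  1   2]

Evaluate the objective at each vertex of the feasible region:
  z(0, 0) = 0
  z(19, 0) = -152
  z(14, 4) = -164
  z(8, 8) = -168  ←
  z(0, 12) = -156
The minimum is at x_1 = 8, x_2 = 8.

x_1 = 8, x_2 = 8, z = -168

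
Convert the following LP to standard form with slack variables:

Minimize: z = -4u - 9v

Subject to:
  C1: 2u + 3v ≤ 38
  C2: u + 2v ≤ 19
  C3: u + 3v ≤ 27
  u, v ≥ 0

min z = -4u - 9v

s.t.
  2u + 3v + s1 = 38
  u + 2v + s2 = 19
  u + 3v + s3 = 27
  u, v, s1, s2, s3 ≥ 0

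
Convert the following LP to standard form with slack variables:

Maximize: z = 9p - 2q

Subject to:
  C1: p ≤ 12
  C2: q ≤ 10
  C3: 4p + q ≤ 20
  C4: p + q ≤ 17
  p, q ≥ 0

max z = 9p - 2q

s.t.
  p + s1 = 12
  q + s2 = 10
  4p + q + s3 = 20
  p + q + s4 = 17
  p, q, s1, s2, s3, s4 ≥ 0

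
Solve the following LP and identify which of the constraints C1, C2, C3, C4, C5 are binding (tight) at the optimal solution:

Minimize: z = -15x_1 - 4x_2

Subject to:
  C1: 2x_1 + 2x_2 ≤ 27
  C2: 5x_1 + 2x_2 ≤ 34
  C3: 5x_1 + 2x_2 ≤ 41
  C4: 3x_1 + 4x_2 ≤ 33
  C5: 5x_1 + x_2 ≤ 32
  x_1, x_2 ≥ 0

At x_1 = 6, x_2 = 2, compute slack b - a·x for each constraint:
  C1: 27 − 16 = 11  (slack)
  C2: 34 − 34 = 0  (binding)
  C3: 41 − 34 = 7  (slack)
  C4: 33 − 26 = 7  (slack)
  C5: 32 − 32 = 0  (binding)

Optimal: x_1 = 6, x_2 = 2
Binding: C2, C5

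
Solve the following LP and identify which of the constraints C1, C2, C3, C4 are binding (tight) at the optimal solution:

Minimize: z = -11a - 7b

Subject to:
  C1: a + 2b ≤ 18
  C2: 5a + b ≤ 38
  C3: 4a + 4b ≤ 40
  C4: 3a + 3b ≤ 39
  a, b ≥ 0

At a = 7, b = 3, compute slack b - a·x for each constraint:
  C1: 18 − 13 = 5  (slack)
  C2: 38 − 38 = 0  (binding)
  C3: 40 − 40 = 0  (binding)
  C4: 39 − 30 = 9  (slack)

Optimal: a = 7, b = 3
Binding: C2, C3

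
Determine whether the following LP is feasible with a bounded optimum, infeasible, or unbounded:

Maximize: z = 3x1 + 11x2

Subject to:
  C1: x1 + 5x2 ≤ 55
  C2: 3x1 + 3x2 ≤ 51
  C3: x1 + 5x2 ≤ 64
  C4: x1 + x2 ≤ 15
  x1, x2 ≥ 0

Feasible with a bounded optimal solution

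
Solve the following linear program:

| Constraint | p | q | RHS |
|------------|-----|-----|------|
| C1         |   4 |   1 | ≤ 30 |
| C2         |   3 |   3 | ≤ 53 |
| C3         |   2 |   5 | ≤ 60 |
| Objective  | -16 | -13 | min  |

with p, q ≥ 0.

Evaluate the objective at each vertex of the feasible region:
  z(0, 0) = 0
  z(7.5, 0) = -120
  z(5, 10) = -210  ←
  z(0, 12) = -156
The minimum is at p = 5, q = 10.

p = 5, q = 10, z = -210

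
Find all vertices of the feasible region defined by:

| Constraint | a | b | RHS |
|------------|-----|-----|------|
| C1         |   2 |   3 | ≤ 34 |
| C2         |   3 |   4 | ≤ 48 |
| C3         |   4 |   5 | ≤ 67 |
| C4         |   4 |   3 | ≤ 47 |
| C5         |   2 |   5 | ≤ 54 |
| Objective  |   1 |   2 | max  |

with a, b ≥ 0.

(0, 0), (11.75, 0), (6.5, 7), (2, 10), (0, 10.8)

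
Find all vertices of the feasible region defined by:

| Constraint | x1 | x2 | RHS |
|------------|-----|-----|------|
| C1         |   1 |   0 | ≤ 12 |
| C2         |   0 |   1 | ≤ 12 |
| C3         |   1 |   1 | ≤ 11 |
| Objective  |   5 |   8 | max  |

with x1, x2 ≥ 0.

(0, 0), (11, 0), (0, 11)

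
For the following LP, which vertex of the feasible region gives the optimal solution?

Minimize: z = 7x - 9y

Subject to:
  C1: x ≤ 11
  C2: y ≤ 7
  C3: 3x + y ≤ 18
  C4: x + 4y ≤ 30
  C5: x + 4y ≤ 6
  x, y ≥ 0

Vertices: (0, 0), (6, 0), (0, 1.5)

Evaluate the objective at each vertex of the feasible region:
  z(0, 0) = 0
  z(6, 0) = 42
  z(0, 1.5) = -13.5  ←
The minimum is at x = 0, y = 1.5.

(0, 1.5)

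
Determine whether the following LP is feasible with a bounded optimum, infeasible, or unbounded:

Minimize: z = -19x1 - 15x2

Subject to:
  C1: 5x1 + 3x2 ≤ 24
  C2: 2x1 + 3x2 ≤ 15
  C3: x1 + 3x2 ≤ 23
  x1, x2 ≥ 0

Feasible with a bounded optimal solution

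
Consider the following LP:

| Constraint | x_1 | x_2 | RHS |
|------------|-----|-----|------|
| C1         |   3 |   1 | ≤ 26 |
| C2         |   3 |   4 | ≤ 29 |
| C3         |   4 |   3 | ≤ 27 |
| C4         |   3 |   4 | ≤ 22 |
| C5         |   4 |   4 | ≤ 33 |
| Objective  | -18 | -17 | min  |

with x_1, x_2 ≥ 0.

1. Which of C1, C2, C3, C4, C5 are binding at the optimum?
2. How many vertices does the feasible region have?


1. C3, C4
2. 4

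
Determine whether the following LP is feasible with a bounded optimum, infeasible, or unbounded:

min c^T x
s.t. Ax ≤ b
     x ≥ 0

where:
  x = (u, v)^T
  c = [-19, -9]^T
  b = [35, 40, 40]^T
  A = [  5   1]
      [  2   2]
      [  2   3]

Feasible with a bounded optimal solution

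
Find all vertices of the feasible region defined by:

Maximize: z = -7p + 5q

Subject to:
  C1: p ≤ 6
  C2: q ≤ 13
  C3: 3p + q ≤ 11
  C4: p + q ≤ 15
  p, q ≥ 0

(0, 0), (3.667, 0), (0, 11)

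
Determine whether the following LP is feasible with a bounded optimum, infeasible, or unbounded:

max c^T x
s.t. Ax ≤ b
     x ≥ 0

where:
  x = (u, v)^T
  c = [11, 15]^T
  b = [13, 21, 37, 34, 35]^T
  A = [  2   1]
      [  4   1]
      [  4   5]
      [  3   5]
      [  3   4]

Feasible with a bounded optimal solution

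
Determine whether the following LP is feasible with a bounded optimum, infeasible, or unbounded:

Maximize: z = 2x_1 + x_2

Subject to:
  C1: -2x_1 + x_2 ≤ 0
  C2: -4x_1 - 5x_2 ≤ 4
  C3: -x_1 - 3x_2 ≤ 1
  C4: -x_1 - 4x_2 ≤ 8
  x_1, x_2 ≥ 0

Unbounded (objective can increase without bound)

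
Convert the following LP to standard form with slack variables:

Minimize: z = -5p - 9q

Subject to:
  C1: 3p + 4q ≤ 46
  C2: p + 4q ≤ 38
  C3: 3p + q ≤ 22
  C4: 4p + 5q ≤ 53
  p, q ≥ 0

min z = -5p - 9q

s.t.
  3p + 4q + s1 = 46
  p + 4q + s2 = 38
  3p + q + s3 = 22
  4p + 5q + s4 = 53
  p, q, s1, s2, s3, s4 ≥ 0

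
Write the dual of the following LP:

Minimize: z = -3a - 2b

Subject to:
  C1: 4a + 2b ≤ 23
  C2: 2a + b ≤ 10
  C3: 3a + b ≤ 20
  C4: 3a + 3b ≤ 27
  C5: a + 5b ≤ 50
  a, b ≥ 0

Primal min cᵀx s.t. Ax ≤ b, x ≥ 0  →  Dual max −bᵀy s.t. Aᵀy ≥ −c, y ≥ 0.

Maximize: z = -23y1 - 10y2 - 20y3 - 27y4 - 50y5

Subject to:
  4y1 + 2y2 + 3y3 + 3y4 + y5 ≥ 3
  2y1 + y2 + y3 + 3y4 + 5y5 ≥ 2
  y1, y2, y3, y4, y5 ≥ 0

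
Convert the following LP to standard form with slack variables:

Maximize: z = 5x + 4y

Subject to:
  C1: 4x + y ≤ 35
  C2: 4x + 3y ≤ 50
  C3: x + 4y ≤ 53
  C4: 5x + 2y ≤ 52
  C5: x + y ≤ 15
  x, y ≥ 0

max z = 5x + 4y

s.t.
  4x + y + s1 = 35
  4x + 3y + s2 = 50
  x + 4y + s3 = 53
  5x + 2y + s4 = 52
  x + y + s5 = 15
  x, y, s1, s2, s3, s4, s5 ≥ 0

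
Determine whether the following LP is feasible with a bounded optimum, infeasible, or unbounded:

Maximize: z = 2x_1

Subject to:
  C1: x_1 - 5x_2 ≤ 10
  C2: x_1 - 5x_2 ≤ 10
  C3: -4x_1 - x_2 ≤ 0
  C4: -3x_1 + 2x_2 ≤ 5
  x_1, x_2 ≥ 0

Unbounded (objective can increase without bound)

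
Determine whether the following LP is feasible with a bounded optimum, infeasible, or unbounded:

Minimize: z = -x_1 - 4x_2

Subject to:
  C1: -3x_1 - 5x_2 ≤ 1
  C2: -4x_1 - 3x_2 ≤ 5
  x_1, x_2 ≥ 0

Unbounded (objective can decrease without bound)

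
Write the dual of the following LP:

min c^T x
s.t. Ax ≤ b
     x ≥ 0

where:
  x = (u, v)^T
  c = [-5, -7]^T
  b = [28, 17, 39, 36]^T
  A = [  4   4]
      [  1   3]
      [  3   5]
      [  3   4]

Primal min cᵀx s.t. Ax ≤ b, x ≥ 0  →  Dual max −bᵀy s.t. Aᵀy ≥ −c, y ≥ 0.

Maximize: z = -28y1 - 17y2 - 39y3 - 36y4

Subject to:
  4y1 + y2 + 3y3 + 3y4 ≥ 5
  4y1 + 3y2 + 5y3 + 4y4 ≥ 7
  y1, y2, y3, y4 ≥ 0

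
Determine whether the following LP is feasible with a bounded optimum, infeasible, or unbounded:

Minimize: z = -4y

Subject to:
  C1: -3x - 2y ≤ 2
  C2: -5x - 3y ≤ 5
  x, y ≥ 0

Unbounded (objective can decrease without bound)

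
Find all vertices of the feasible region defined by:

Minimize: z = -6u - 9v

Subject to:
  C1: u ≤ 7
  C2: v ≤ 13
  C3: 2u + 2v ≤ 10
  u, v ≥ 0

(0, 0), (5, 0), (0, 5)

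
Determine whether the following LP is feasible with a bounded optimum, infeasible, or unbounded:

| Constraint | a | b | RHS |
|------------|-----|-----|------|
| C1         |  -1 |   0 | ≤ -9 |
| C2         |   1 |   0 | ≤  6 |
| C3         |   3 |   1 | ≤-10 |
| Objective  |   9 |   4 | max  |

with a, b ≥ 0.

Infeasible (no feasible solution exists)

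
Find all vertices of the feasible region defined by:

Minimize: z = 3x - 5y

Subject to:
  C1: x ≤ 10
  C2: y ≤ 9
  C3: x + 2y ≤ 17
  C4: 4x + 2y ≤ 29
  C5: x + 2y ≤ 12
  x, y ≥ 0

(0, 0), (7.25, 0), (5.667, 3.167), (0, 6)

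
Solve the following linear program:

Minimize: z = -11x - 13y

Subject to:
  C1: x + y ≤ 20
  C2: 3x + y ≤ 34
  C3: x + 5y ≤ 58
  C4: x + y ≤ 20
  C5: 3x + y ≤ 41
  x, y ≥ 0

Evaluate the objective at each vertex of the feasible region:
  z(0, 0) = 0
  z(11.33, 0) = -124.7
  z(8, 10) = -218  ←
  z(0, 11.6) = -150.8
The minimum is at x = 8, y = 10.

x = 8, y = 10, z = -218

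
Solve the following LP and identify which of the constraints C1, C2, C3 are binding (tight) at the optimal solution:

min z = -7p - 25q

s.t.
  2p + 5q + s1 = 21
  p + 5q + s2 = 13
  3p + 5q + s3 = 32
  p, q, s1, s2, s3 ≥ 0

At p = 8, q = 1, compute slack b - a·x for each constraint:
  C1: 21 − 21 = 0  (binding)
  C2: 13 − 13 = 0  (binding)
  C3: 32 − 29 = 3  (slack)

Optimal: p = 8, q = 1
Binding: C1, C2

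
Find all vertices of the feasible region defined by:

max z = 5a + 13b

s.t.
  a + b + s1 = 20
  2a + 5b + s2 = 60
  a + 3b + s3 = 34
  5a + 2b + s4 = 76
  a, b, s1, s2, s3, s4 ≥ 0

(0, 0), (15.2, 0), (12.38, 7.048), (10, 8), (0, 11.33)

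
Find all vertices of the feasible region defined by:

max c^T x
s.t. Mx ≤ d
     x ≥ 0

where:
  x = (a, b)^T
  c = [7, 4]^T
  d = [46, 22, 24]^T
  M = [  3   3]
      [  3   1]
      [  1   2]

(0, 0), (7.333, 0), (4, 10), (0, 12)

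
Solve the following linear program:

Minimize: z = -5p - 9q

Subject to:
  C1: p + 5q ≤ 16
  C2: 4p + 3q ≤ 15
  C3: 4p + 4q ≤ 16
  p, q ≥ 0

Evaluate the objective at each vertex of the feasible region:
  z(0, 0) = 0
  z(3.75, 0) = -18.75
  z(3, 1) = -24
  z(1, 3) = -32  ←
  z(0, 3.2) = -28.8
The minimum is at p = 1, q = 3.

p = 1, q = 3, z = -32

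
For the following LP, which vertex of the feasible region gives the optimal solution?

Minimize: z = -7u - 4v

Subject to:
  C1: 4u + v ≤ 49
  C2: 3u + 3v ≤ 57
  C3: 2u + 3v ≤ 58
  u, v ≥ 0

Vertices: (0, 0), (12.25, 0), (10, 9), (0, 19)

Evaluate the objective at each vertex of the feasible region:
  z(0, 0) = 0
  z(12.25, 0) = -85.75
  z(10, 9) = -106  ←
  z(0, 19) = -76
The minimum is at u = 10, v = 9.

(10, 9)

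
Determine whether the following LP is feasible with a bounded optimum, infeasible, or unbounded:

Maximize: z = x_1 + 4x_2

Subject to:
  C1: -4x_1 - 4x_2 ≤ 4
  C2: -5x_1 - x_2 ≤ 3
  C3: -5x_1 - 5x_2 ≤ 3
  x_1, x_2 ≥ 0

Unbounded (objective can increase without bound)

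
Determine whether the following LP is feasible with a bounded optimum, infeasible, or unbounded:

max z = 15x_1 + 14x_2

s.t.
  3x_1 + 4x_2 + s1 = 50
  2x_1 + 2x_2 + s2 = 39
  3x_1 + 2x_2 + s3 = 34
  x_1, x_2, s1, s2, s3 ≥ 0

Feasible with a bounded optimal solution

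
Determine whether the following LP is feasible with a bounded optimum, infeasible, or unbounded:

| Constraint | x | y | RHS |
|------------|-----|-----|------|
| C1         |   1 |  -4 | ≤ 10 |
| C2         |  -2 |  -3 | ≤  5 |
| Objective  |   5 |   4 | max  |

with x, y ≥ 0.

Unbounded (objective can increase without bound)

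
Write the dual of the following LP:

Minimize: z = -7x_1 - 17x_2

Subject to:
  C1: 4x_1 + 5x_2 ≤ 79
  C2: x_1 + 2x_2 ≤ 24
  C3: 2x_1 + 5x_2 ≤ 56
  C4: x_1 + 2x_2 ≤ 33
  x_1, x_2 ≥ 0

Primal min cᵀx s.t. Ax ≤ b, x ≥ 0  →  Dual max −bᵀy s.t. Aᵀy ≥ −c, y ≥ 0.

Maximize: z = -79y1 - 24y2 - 56y3 - 33y4

Subject to:
  4y1 + y2 + 2y3 + y4 ≥ 7
  5y1 + 2y2 + 5y3 + 2y4 ≥ 17
  y1, y2, y3, y4 ≥ 0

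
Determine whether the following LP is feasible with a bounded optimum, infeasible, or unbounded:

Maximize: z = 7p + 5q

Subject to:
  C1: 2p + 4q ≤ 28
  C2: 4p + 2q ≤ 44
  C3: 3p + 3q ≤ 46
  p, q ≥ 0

Feasible with a bounded optimal solution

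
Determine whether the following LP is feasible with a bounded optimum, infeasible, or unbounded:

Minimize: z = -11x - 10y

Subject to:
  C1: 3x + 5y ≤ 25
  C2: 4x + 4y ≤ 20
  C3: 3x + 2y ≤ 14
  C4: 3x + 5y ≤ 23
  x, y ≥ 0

Feasible with a bounded optimal solution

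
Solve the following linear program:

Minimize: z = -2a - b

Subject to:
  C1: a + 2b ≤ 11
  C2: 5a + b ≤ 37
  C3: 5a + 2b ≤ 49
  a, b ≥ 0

Evaluate the objective at each vertex of the feasible region:
  z(0, 0) = 0
  z(7.4, 0) = -14.8
  z(7, 2) = -16  ←
  z(0, 5.5) = -5.5
The minimum is at a = 7, b = 2.

a = 7, b = 2, z = -16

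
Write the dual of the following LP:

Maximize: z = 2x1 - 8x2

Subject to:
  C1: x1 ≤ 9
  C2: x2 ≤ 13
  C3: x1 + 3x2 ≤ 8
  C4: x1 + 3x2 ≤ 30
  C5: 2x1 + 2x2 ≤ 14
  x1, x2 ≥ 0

Primal max cᵀx s.t. Ax ≤ b, x ≥ 0  →  Dual min bᵀy s.t. Aᵀy ≥ c, y ≥ 0.

Minimize: z = 9y1 + 13y2 + 8y3 + 30y4 + 14y5

Subject to:
  y1 + y3 + y4 + 2y5 ≥ 2
  y2 + 3y3 + 3y4 + 2y5 ≥ -8
  y1, y2, y3, y4, y5 ≥ 0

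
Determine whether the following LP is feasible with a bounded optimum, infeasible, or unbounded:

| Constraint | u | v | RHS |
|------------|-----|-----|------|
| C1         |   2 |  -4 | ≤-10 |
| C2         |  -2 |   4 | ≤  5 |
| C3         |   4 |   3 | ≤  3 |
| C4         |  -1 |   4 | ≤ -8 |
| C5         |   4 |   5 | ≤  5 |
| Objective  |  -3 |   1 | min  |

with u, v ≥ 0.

Infeasible (no feasible solution exists)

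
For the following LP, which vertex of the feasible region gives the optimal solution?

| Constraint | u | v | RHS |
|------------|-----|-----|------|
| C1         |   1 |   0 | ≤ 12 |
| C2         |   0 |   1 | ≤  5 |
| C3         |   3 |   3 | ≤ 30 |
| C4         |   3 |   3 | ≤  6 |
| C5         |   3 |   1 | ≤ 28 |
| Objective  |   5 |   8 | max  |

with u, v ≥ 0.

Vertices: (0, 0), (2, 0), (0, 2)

Evaluate the objective at each vertex of the feasible region:
  z(0, 0) = 0
  z(2, 0) = 10
  z(0, 2) = 16  ←
The maximum is at u = 0, v = 2.

(0, 2)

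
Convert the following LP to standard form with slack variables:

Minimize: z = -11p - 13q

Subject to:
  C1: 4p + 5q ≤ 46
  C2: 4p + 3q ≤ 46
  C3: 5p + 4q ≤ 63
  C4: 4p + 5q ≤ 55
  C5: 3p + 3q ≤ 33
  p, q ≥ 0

min z = -11p - 13q

s.t.
  4p + 5q + s1 = 46
  4p + 3q + s2 = 46
  5p + 4q + s3 = 63
  4p + 5q + s4 = 55
  3p + 3q + s5 = 33
  p, q, s1, s2, s3, s4, s5 ≥ 0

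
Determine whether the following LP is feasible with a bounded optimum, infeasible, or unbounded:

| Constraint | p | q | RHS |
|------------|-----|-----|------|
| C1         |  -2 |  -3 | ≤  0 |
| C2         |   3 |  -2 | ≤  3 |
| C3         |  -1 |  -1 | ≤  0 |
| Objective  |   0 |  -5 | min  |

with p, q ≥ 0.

Unbounded (objective can decrease without bound)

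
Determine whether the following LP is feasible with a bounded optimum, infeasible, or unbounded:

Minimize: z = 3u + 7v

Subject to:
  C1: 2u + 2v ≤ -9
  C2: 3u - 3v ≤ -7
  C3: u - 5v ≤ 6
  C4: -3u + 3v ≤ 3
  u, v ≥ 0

Infeasible (no feasible solution exists)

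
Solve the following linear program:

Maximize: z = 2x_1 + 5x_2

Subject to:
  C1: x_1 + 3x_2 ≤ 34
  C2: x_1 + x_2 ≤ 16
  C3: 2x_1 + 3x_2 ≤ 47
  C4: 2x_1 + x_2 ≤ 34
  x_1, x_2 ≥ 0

Evaluate the objective at each vertex of the feasible region:
  z(0, 0) = 0
  z(16, 0) = 32
  z(7, 9) = 59  ←
  z(0, 11.33) = 56.67
The maximum is at x_1 = 7, x_2 = 9.

x_1 = 7, x_2 = 9, z = 59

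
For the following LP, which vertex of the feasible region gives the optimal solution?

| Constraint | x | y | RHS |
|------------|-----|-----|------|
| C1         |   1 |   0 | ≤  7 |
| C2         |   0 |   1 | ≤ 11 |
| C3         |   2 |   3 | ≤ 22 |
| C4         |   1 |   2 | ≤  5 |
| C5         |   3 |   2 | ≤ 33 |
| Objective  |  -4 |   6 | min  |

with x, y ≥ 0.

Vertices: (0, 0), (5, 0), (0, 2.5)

Evaluate the objective at each vertex of the feasible region:
  z(0, 0) = 0
  z(5, 0) = -20  ←
  z(0, 2.5) = 15
The minimum is at x = 5, y = 0.

(5, 0)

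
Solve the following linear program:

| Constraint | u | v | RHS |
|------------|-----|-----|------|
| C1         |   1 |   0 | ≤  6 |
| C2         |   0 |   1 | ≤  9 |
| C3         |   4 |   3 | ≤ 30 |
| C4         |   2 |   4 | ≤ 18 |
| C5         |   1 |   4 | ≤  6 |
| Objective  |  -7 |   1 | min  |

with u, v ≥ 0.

Evaluate the objective at each vertex of the feasible region:
  z(0, 0) = 0
  z(6, 0) = -42  ←
  z(0, 1.5) = 1.5
The minimum is at u = 6, v = 0.

u = 6, v = 0, z = -42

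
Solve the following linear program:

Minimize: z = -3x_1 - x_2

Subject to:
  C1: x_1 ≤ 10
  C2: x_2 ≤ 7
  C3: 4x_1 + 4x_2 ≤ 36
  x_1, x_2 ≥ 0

Evaluate the objective at each vertex of the feasible region:
  z(0, 0) = 0
  z(9, 0) = -27  ←
  z(2, 7) = -13
  z(0, 7) = -7
The minimum is at x_1 = 9, x_2 = 0.

x_1 = 9, x_2 = 0, z = -27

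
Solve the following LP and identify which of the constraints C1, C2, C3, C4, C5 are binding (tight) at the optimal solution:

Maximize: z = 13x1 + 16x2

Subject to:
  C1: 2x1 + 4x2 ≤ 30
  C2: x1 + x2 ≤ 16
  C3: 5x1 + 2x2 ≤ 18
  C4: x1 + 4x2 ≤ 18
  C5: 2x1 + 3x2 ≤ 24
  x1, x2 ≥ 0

At x1 = 2, x2 = 4, compute slack b - a·x for each constraint:
  C1: 30 − 20 = 10  (slack)
  C2: 16 − 6 = 10  (slack)
  C3: 18 − 18 = 0  (binding)
  C4: 18 − 18 = 0  (binding)
  C5: 24 − 16 = 8  (slack)

Optimal: x1 = 2, x2 = 4
Binding: C3, C4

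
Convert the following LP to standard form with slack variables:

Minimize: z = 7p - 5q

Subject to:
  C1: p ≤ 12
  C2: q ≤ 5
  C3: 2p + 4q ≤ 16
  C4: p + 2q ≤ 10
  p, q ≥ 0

min z = 7p - 5q

s.t.
  p + s1 = 12
  q + s2 = 5
  2p + 4q + s3 = 16
  p + 2q + s4 = 10
  p, q, s1, s2, s3, s4 ≥ 0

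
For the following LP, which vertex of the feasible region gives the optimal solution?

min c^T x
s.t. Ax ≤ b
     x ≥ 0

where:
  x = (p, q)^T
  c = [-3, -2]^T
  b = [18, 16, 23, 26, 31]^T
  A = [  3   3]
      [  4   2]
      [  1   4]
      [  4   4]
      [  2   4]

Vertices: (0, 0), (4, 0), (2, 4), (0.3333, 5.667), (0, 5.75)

Evaluate the objective at each vertex of the feasible region:
  z(0, 0) = 0
  z(4, 0) = -12
  z(2, 4) = -14  ←
  z(0.3333, 5.667) = -12.33
  z(0, 5.75) = -11.5
The minimum is at p = 2, q = 4.

(2, 4)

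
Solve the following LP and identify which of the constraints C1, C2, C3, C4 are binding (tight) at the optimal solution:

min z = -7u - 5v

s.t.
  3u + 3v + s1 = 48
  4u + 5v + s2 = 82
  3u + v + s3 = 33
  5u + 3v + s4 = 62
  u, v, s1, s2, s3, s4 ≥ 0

At u = 7, v = 9, compute slack b - a·x for each constraint:
  C1: 48 − 48 = 0  (binding)
  C2: 82 − 73 = 9  (slack)
  C3: 33 − 30 = 3  (slack)
  C4: 62 − 62 = 0  (binding)

Optimal: u = 7, v = 9
Binding: C1, C4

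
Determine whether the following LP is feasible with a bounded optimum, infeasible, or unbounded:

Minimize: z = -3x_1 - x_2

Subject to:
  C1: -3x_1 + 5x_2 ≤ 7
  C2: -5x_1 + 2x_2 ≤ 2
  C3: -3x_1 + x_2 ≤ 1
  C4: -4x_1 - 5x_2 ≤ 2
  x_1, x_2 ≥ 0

Unbounded (objective can decrease without bound)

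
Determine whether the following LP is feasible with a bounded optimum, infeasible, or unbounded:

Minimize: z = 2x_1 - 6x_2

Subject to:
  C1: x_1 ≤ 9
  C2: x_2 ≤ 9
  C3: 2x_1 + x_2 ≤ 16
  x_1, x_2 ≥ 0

Feasible with a bounded optimal solution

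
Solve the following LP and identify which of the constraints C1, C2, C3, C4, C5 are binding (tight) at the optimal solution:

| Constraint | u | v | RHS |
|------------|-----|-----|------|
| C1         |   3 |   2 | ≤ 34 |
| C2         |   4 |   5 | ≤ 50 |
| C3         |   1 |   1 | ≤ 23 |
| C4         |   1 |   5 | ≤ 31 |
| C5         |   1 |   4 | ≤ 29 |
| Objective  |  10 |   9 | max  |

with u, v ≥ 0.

At u = 10, v = 2, compute slack b - a·x for each constraint:
  C1: 34 − 34 = 0  (binding)
  C2: 50 − 50 = 0  (binding)
  C3: 23 − 12 = 11  (slack)
  C4: 31 − 20 = 11  (slack)
  C5: 29 − 18 = 11  (slack)

Optimal: u = 10, v = 2
Binding: C1, C2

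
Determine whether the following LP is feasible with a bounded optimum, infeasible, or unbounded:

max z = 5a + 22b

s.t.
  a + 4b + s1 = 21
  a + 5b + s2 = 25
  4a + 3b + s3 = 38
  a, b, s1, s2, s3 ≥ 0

Feasible with a bounded optimal solution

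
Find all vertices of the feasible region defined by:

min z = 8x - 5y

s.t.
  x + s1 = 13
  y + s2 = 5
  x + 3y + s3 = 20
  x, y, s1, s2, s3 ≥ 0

(0, 0), (13, 0), (13, 2.333), (5, 5), (0, 5)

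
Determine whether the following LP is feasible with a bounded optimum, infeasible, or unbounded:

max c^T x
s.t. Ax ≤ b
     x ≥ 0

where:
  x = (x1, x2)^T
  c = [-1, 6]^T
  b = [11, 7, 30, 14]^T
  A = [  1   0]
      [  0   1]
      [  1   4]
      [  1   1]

Feasible with a bounded optimal solution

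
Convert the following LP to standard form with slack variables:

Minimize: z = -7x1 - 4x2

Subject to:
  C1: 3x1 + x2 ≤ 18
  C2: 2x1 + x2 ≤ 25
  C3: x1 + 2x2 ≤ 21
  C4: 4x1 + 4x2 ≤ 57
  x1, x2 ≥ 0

min z = -7x1 - 4x2

s.t.
  3x1 + x2 + s1 = 18
  2x1 + x2 + s2 = 25
  x1 + 2x2 + s3 = 21
  4x1 + 4x2 + s4 = 57
  x1, x2, s1, s2, s3, s4 ≥ 0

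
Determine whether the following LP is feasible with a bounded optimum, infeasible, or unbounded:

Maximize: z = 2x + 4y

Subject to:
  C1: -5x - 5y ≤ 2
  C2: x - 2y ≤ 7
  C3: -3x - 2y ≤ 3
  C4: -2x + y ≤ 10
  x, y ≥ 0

Unbounded (objective can increase without bound)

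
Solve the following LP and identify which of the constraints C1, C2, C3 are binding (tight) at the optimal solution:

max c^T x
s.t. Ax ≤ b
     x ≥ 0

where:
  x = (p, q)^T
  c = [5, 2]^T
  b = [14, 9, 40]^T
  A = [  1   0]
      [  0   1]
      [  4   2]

At p = 10, q = 0, compute slack b - a·x for each constraint:
  C1: 14 − 10 = 4  (slack)
  C2: 9 − 0 = 9  (slack)
  C3: 40 − 40 = 0  (binding)

Optimal: p = 10, q = 0
Binding: C3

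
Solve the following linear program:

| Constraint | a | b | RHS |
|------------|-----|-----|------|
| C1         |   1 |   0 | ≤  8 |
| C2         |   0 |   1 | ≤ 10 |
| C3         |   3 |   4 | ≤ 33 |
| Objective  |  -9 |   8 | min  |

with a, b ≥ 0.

Evaluate the objective at each vertex of the feasible region:
  z(0, 0) = 0
  z(8, 0) = -72  ←
  z(8, 2.25) = -54
  z(0, 8.25) = 66
The minimum is at a = 8, b = 0.

a = 8, b = 0, z = -72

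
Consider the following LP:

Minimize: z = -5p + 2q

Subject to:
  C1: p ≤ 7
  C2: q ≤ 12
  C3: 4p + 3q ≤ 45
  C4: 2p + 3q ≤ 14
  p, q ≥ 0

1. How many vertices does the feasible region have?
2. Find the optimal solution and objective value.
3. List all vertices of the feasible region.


1. 3
2. p = 7, q = 0, z = -35
3. (0, 0), (7, 0), (0, 4.667)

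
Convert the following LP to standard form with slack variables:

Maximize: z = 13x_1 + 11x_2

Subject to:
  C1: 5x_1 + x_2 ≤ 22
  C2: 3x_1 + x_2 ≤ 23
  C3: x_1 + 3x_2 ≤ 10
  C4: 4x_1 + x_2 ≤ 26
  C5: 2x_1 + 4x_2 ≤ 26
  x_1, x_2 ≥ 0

max z = 13x_1 + 11x_2

s.t.
  5x_1 + x_2 + s1 = 22
  3x_1 + x_2 + s2 = 23
  x_1 + 3x_2 + s3 = 10
  4x_1 + x_2 + s4 = 26
  2x_1 + 4x_2 + s5 = 26
  x_1, x_2, s1, s2, s3, s4, s5 ≥ 0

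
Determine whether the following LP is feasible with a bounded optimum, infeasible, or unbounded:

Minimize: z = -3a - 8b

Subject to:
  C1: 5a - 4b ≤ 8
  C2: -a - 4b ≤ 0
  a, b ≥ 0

Unbounded (objective can decrease without bound)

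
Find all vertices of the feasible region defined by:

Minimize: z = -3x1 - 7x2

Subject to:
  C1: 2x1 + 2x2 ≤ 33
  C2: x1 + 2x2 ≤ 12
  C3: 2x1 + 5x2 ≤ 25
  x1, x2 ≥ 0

(0, 0), (12, 0), (10, 1), (0, 5)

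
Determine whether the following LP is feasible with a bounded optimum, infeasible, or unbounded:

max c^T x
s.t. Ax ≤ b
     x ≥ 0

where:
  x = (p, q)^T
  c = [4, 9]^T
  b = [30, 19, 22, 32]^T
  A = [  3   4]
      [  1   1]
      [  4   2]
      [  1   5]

Feasible with a bounded optimal solution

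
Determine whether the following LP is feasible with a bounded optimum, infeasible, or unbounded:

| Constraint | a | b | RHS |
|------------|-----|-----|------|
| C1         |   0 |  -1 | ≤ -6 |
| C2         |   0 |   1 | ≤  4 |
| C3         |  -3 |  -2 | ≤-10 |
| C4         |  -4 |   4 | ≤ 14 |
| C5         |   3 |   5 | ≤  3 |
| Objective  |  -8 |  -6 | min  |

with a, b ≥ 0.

Infeasible (no feasible solution exists)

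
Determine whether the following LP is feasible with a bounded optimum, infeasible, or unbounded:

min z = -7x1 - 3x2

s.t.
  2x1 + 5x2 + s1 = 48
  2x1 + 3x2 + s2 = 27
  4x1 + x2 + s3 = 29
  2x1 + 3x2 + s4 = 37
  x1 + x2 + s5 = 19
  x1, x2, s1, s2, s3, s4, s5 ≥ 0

Feasible with a bounded optimal solution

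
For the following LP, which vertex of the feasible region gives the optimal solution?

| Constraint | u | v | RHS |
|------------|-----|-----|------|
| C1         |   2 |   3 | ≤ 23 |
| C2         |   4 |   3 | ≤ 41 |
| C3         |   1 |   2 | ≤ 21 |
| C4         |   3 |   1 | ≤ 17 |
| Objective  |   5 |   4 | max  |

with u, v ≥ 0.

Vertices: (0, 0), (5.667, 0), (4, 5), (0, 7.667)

Evaluate the objective at each vertex of the feasible region:
  z(0, 0) = 0
  z(5.667, 0) = 28.33
  z(4, 5) = 40  ←
  z(0, 7.667) = 30.67
The maximum is at u = 4, v = 5.

(4, 5)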